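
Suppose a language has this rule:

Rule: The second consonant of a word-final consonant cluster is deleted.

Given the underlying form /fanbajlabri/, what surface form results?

No segment of /fanbajlabri/ meets the structural description of the rule, so the form surfaces unchanged.

fanbajlabri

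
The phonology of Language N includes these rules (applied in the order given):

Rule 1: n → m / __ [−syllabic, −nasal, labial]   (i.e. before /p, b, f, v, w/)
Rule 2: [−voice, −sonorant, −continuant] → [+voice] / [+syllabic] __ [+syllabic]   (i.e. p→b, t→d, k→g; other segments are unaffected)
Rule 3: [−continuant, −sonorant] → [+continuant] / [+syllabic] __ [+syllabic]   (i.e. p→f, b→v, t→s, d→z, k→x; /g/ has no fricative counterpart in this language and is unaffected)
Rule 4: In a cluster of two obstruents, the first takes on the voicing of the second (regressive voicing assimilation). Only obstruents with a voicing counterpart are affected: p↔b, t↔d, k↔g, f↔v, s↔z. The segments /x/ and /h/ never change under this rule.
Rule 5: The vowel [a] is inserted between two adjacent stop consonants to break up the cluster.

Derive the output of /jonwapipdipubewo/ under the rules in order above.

jomwavibadivuvewo

Rule 1 (nasal place assimilation): /n/ precedes the labial consonant /w/, so it assimilates in place to [m]. /jonwapipdipubewo/ → jomwapipdipubewo.
Rule 2 (intervocalic voicing): /p/ is a voiceless stop between vowels /a/ and /i/, so it voices to [b]. /p/ is a voiceless stop between vowels /i/ and /u/, so it voices to [b]. /jomwapipdipubewo/ → jomwabipdibubewo.
Rule 3 (intervocalic spirantization): /b/ is a stop between vowels /a/ and /i/, so it spirantizes to the fricative [v]. /b/ is a stop between vowels /i/ and /u/, so it spirantizes to the fricative [v]. /b/ is a stop between vowels /u/ and /e/, so it spirantizes to the fricative [v]. /jomwabipdibubewo/ → jomwavipdivuvewo.
Rule 4 (regressive voicing assimilation): /p/ precedes the voiced obstruent /d/, so it voices to [b] by assimilation. /jomwavipdivuvewo/ → jomwavibdivuvewo.
Rule 5 (stop-cluster a-epenthesis): /b/ and /d/ form a stop–stop cluster, so [a] is inserted between them. /jomwavibdivuvewo/ → jomwavibadivuvewo.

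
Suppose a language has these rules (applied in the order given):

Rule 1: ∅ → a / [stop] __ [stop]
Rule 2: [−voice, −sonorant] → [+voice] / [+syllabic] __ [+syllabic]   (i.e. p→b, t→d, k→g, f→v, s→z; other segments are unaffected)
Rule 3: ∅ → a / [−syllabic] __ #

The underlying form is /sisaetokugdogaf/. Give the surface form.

sizaedogugadogafa

Rule 1 (stop-cluster a-epenthesis): /g/ and /d/ form a stop–stop cluster, so [a] is inserted between them. /sisaetokugdogaf/ → sisaetokugadogaf.
Rule 2 (intervocalic voicing): /s/ is a voiceless obstruent between vowels /i/ and /a/, so it voices to [z]. /t/ is a voiceless obstruent between vowels /e/ and /o/, so it voices to [d]. /k/ is a voiceless obstruent between vowels /o/ and /u/, so it voices to [g]. /sisaetokugadogaf/ → sizaedogugadogaf.
Rule 3 (final a-epenthesis): the form ends in the consonant /f/, so [a] is inserted word-finally. /sizaedogugadogaf/ → sizaedogugadogafa.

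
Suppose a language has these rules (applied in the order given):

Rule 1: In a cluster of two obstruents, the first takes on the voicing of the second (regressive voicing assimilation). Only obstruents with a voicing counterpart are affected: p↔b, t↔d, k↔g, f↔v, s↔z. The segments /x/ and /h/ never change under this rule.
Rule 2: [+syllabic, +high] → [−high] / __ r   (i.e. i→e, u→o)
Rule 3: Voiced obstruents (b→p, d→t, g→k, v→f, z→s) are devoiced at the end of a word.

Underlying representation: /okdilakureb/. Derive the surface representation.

ogdilakorep

Rule 1 (regressive voicing assimilation): /k/ precedes the voiced obstruent /d/, so it voices to [g] by assimilation. /okdilakureb/ → ogdilakureb.
Rule 2 (pre-rhotic lowering): /u/ is a high vowel immediately before /r/, so it lowers to [o]. /ogdilakureb/ → ogdilakoreb.
Rule 3 (final devoicing): /b/ is a voiced obstruent in word-final position, so it devoices to [p]. /ogdilakoreb/ → ogdilakorep.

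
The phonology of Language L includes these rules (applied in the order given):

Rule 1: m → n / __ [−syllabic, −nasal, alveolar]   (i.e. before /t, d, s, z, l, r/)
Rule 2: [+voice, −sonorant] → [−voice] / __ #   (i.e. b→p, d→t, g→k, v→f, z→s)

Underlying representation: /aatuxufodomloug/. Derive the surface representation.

aatuxufodonlouk

Rule 1 (nasal place assimilation): /m/ precedes the alveolar consonant /l/, so it assimilates in place to [n]. /aatuxufodomloug/ → aatuxufodonloug.
Rule 2 (final devoicing): /g/ is a voiced obstruent in word-final position, so it devoices to [k]. /aatuxufodonloug/ → aatuxufodonlouk.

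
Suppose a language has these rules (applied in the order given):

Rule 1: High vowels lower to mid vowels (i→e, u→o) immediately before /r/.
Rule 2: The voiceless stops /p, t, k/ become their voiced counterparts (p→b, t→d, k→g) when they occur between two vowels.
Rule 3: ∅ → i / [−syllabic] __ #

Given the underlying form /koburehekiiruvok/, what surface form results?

koborehegieruvoki

Rule 1 (pre-rhotic lowering): /u/ is a high vowel immediately before /r/, so it lowers to [o]. /i/ is a high vowel immediately before /r/, so it lowers to [e]. /koburehekiiruvok/ → koborehekieruvok.
Rule 2 (intervocalic voicing): /k/ is a voiceless stop between vowels /e/ and /i/, so it voices to [g]. /koborehekieruvok/ → koborehegieruvok.
Rule 3 (final i-epenthesis): the form ends in the consonant /k/, so [i] is inserted word-finally. /koborehegieruvok/ → koborehegieruvoki.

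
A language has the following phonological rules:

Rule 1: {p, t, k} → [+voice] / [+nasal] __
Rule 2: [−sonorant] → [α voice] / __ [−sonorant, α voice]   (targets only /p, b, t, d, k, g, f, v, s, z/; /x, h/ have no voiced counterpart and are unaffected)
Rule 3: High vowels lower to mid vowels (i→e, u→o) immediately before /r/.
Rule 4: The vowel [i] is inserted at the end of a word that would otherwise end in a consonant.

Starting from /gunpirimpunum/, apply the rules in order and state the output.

Rule 1 (post-nasal voicing): /p/ is a voiceless stop immediately after the nasal /n/, so it voices to [b]. /p/ is a voiceless stop immediately after the nasal /m/, so it voices to [b]. /gunpirimpunum/ → gunbirimbunum.
Rule 2 (regressive voicing assimilation): no segment meets the environment; /gunbirimbunum/ is unchanged.
Rule 3 (pre-rhotic lowering): /i/ is a high vowel immediately before /r/, so it lowers to [e]. /gunbirimbunum/ → gunberimbunum.
Rule 4 (final i-epenthesis): the form ends in the consonant /m/, so [i] is inserted word-finally. /gunberimbunum/ → gunberimbunumi.

gunberimbunumi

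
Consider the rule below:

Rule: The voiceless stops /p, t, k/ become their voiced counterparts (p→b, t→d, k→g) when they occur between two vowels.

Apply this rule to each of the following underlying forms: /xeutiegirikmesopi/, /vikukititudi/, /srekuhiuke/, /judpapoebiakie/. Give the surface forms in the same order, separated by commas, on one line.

/xeutiegirikmesopi/: /t/ is a voiceless stop between vowels /u/ and /i/, so it voices to [d]. /p/ is a voiceless stop between vowels /o/ and /i/, so it voices to [b]. → [xeudiegirikmesobi].
/vikukititudi/: /k/ is a voiceless stop between vowels /i/ and /u/, so it voices to [g]. /k/ is a voiceless stop between vowels /u/ and /i/, so it voices to [g]. /t/ is a voiceless stop between vowels /i/ and /i/, so it voices to [d]. /t/ is a voiceless stop between vowels /i/ and /u/, so it voices to [d]. → [vigugididudi].
/srekuhiuke/: /k/ is a voiceless stop between vowels /e/ and /u/, so it voices to [g]. /k/ is a voiceless stop between vowels /u/ and /e/, so it voices to [g]. → [sreguhiuge].
/judpapoebiakie/: /p/ is a voiceless stop between vowels /a/ and /o/, so it voices to [b]. /k/ is a voiceless stop between vowels /a/ and /i/, so it voices to [g]. → [judpaboebiagie].

xeudiegirikmesobi, vigugididudi, sreguhiuge, judpaboebiagie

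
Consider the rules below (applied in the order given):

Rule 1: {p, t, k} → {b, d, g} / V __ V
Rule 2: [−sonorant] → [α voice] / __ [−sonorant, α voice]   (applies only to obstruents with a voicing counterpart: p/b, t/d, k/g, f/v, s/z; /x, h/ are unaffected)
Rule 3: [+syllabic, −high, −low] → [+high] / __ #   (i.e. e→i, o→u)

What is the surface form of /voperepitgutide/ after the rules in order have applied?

Rule 1 (intervocalic voicing): /p/ is a voiceless stop between vowels /o/ and /e/, so it voices to [b]. /p/ is a voiceless stop between vowels /e/ and /i/, so it voices to [b]. /t/ is a voiceless stop between vowels /u/ and /i/, so it voices to [d]. /voperepitgutide/ → voberebitgudide.
Rule 2 (regressive voicing assimilation): /t/ precedes the voiced obstruent /g/, so it voices to [d] by assimilation. /voberebitgudide/ → voberebidgudide.
Rule 3 (final vowel raising): /e/ is a mid vowel in word-final position, so it raises to [i]. /voberebidgudide/ → voberebidgudidi.

voberebidgudidi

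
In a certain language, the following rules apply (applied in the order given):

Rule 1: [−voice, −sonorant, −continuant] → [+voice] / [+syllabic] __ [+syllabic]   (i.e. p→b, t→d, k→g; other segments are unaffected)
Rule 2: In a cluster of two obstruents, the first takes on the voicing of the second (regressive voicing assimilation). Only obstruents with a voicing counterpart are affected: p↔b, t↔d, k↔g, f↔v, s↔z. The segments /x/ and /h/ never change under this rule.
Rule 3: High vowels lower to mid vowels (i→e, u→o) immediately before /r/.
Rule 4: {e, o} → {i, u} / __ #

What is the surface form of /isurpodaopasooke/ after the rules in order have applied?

isorpodaobasoogi

Rule 1 (intervocalic voicing): /p/ is a voiceless stop between vowels /o/ and /a/, so it voices to [b]. /k/ is a voiceless stop between vowels /o/ and /e/, so it voices to [g]. /isurpodaopasooke/ → isurpodaobasooge.
Rule 2 (regressive voicing assimilation): no segment meets the environment; /isurpodaobasooge/ is unchanged.
Rule 3 (pre-rhotic lowering): /u/ is a high vowel immediately before /r/, so it lowers to [o]. /isurpodaobasooge/ → isorpodaobasooge.
Rule 4 (final vowel raising): /e/ is a mid vowel in word-final position, so it raises to [i]. /isorpodaobasooge/ → isorpodaobasoogi.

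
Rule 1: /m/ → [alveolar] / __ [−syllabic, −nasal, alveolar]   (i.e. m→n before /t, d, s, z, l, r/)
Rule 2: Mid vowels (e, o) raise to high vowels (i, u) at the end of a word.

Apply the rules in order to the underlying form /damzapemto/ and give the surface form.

danzapentu

Rule 1 (nasal place assimilation): /m/ precedes the alveolar consonant /z/, so it assimilates in place to [n]. /m/ precedes the alveolar consonant /t/, so it assimilates in place to [n]. /damzapemto/ → danzapento.
Rule 2 (final vowel raising): /o/ is a mid vowel in word-final position, so it raises to [u]. /danzapento/ → danzapentu.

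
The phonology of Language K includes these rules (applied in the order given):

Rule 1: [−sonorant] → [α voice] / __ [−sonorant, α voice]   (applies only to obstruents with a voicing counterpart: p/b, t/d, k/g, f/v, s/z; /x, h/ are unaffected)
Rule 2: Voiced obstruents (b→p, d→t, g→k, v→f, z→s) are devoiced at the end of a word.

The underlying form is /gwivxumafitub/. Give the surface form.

gwifxumafitup

Rule 1 (regressive voicing assimilation): /v/ precedes the voiceless obstruent /x/, so it devoices to [f] by assimilation. /gwivxumafitub/ → gwifxumafitub.
Rule 2 (final devoicing): /b/ is a voiced obstruent in word-final position, so it devoices to [p]. /gwifxumafitub/ → gwifxumafitup.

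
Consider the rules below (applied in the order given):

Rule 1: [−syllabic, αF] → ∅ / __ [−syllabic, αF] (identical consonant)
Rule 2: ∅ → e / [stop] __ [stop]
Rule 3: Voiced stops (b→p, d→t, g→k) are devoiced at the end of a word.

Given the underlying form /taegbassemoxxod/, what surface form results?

taegebasemoxot

Rule 1 (degemination): /ss/ is a geminate; the first /s/ deletes. /xx/ is a geminate; the first /x/ deletes. /taegbassemoxxod/ → taegbasemoxod.
Rule 2 (stop-cluster e-epenthesis): /g/ and /b/ form a stop–stop cluster, so [e] is inserted between them. /taegbasemoxod/ → taegebasemoxod.
Rule 3 (final devoicing): /d/ is a voiced stop in word-final position, so it devoices to [t]. /taegebasemoxod/ → taegebasemoxot.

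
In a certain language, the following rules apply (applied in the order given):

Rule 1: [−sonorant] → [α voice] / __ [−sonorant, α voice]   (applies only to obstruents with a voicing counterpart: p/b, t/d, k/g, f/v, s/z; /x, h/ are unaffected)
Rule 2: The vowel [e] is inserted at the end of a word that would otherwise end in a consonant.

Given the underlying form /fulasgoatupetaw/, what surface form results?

Rule 1 (regressive voicing assimilation): /s/ precedes the voiced obstruent /g/, so it voices to [z] by assimilation. /fulasgoatupetaw/ → fulazgoatupetaw.
Rule 2 (final e-epenthesis): the form ends in the consonant /w/, so [e] is inserted word-finally. /fulazgoatupetaw/ → fulazgoatupetawe.

fulazgoatupetawe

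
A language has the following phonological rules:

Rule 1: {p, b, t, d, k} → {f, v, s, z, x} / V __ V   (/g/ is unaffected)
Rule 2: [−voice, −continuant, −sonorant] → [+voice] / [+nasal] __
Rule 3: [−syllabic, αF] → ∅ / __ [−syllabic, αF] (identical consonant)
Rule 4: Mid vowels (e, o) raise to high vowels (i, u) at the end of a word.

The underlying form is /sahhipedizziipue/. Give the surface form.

Rule 1 (intervocalic spirantization): /p/ is a stop between vowels /i/ and /e/, so it spirantizes to the fricative [f]. /d/ is a stop between vowels /e/ and /i/, so it spirantizes to the fricative [z]. /p/ is a stop between vowels /i/ and /u/, so it spirantizes to the fricative [f]. /sahhipedizziipue/ → sahhifezizziifue.
Rule 2 (post-nasal voicing): no segment meets the environment; /sahhifezizziifue/ is unchanged.
Rule 3 (degemination): /hh/ is a geminate; the first /h/ deletes. /zz/ is a geminate; the first /z/ deletes. /sahhifezizziifue/ → sahifeziziifue.
Rule 4 (final vowel raising): /e/ is a mid vowel in word-final position, so it raises to [i]. /sahifeziziifue/ → sahifeziziifui.

sahifeziziifui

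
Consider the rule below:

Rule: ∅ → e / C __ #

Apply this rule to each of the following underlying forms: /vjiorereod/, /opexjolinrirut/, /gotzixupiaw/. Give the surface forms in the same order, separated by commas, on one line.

/vjiorereod/: the form ends in the consonant /d/, so [e] is inserted word-finally. → [vjiorereode].
/opexjolinrirut/: the form ends in the consonant /t/, so [e] is inserted word-finally. → [opexjolinrirute].
/gotzixupiaw/: the form ends in the consonant /w/, so [e] is inserted word-finally. → [gotzixupiawe].

vjiorereode, opexjolinrirute, gotzixupiawe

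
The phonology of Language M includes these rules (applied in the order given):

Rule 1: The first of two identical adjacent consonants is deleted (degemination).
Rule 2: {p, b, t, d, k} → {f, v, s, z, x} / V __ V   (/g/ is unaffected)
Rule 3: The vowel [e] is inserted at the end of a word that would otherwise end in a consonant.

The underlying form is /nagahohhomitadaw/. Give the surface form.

nagahohomisazawe

Rule 1 (degemination): /hh/ is a geminate; the first /h/ deletes. /nagahohhomitadaw/ → nagahohomitadaw.
Rule 2 (intervocalic spirantization): /t/ is a stop between vowels /i/ and /a/, so it spirantizes to the fricative [s]. /d/ is a stop between vowels /a/ and /a/, so it spirantizes to the fricative [z]. /nagahohomitadaw/ → nagahohomisazaw.
Rule 3 (final e-epenthesis): the form ends in the consonant /w/, so [e] is inserted word-finally. /nagahohomisazaw/ → nagahohomisazawe.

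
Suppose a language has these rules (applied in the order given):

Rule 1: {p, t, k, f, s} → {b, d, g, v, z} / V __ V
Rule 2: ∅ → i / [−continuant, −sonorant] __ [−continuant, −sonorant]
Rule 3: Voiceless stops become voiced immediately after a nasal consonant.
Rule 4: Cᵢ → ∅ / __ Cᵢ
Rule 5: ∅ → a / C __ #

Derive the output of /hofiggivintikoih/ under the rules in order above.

Rule 1 (intervocalic voicing): /f/ is a voiceless obstruent between vowels /o/ and /i/, so it voices to [v]. /k/ is a voiceless obstruent between vowels /i/ and /o/, so it voices to [g]. /hofiggivintikoih/ → hoviggivintigoih.
Rule 2 (stop-cluster i-epenthesis): /g/ and /g/ form a stop–stop cluster, so [i] is inserted between them. /hoviggivintigoih/ → hovigigivintigoih.
Rule 3 (post-nasal voicing): /t/ is a voiceless stop immediately after the nasal /n/, so it voices to [d]. /hovigigivintigoih/ → hovigigivindigoih.
Rule 4 (degemination): no segment meets the environment; /hovigigivindigoih/ is unchanged.
Rule 5 (final a-epenthesis): the form ends in the consonant /h/, so [a] is inserted word-finally. /hovigigivindigoih/ → hovigigivindigoiha.

hovigigivindigoiha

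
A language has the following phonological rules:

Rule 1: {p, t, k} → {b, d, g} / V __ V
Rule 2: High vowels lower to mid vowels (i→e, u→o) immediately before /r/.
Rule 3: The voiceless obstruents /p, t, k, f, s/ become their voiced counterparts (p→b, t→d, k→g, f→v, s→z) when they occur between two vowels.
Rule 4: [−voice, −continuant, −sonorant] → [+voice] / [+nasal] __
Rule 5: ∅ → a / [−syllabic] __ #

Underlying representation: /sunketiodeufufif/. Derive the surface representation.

sungediodeuvuvifa

Rule 1 (intervocalic voicing): /t/ is a voiceless stop between vowels /e/ and /i/, so it voices to [d]. /sunketiodeufufif/ → sunkediodeufufif.
Rule 2 (pre-rhotic lowering): no segment meets the environment; /sunkediodeufufif/ is unchanged.
Rule 3 (intervocalic voicing): /f/ is a voiceless obstruent between vowels /u/ and /u/, so it voices to [v]. /f/ is a voiceless obstruent between vowels /u/ and /i/, so it voices to [v]. /sunkediodeufufif/ → sunkediodeuvuvif.
Rule 4 (post-nasal voicing): /k/ is a voiceless stop immediately after the nasal /n/, so it voices to [g]. /sunkediodeuvuvif/ → sungediodeuvuvif.
Rule 5 (final a-epenthesis): the form ends in the consonant /f/, so [a] is inserted word-finally. /sungediodeuvuvif/ → sungediodeuvuvifa.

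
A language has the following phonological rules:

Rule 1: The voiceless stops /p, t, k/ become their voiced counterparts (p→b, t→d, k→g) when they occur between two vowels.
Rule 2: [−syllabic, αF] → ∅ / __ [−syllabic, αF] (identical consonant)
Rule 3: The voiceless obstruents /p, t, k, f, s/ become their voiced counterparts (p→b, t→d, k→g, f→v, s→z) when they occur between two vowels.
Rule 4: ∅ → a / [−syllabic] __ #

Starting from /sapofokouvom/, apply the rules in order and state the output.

Rule 1 (intervocalic voicing): /p/ is a voiceless stop between vowels /a/ and /o/, so it voices to [b]. /k/ is a voiceless stop between vowels /o/ and /o/, so it voices to [g]. /sapofokouvom/ → sabofogouvom.
Rule 2 (degemination): no segment meets the environment; /sabofogouvom/ is unchanged.
Rule 3 (intervocalic voicing): /f/ is a voiceless obstruent between vowels /o/ and /o/, so it voices to [v]. /sabofogouvom/ → sabovogouvom.
Rule 4 (final a-epenthesis): the form ends in the consonant /m/, so [a] is inserted word-finally. /sabovogouvom/ → sabovogouvoma.

sabovogouvoma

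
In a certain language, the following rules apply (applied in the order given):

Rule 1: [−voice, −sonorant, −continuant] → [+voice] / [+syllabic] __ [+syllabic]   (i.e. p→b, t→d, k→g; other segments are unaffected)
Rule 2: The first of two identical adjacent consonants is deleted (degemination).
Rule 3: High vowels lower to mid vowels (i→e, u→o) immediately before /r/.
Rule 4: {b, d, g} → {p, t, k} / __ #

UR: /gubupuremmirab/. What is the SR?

Rule 1 (intervocalic voicing): /p/ is a voiceless stop between vowels /u/ and /u/, so it voices to [b]. /gubupuremmirab/ → gububuremmirab.
Rule 2 (degemination): /mm/ is a geminate; the first /m/ deletes. /gububuremmirab/ → gububuremirab.
Rule 3 (pre-rhotic lowering): /u/ is a high vowel immediately before /r/, so it lowers to [o]. /i/ is a high vowel immediately before /r/, so it lowers to [e]. /gububuremirab/ → gububoremerab.
Rule 4 (final devoicing): /b/ is a voiced stop in word-final position, so it devoices to [p]. /gububoremerab/ → gububoremerap.

gububoremerap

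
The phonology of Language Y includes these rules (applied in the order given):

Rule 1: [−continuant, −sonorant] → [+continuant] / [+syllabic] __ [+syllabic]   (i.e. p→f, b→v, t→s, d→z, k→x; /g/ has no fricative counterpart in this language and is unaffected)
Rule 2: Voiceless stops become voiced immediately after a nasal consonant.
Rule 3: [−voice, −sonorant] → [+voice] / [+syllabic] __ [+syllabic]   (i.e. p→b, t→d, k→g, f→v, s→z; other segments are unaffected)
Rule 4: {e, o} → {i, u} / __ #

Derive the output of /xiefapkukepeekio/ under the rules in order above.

Rule 1 (intervocalic spirantization): /k/ is a stop between vowels /u/ and /e/, so it spirantizes to the fricative [x]. /p/ is a stop between vowels /e/ and /e/, so it spirantizes to the fricative [f]. /k/ is a stop between vowels /e/ and /i/, so it spirantizes to the fricative [x]. /xiefapkukepeekio/ → xiefapkuxefeexio.
Rule 2 (post-nasal voicing): no segment meets the environment; /xiefapkuxefeexio/ is unchanged.
Rule 3 (intervocalic voicing): /f/ is a voiceless obstruent between vowels /e/ and /a/, so it voices to [v]. /f/ is a voiceless obstruent between vowels /e/ and /e/, so it voices to [v]. /xiefapkuxefeexio/ → xievapkuxeveexio.
Rule 4 (final vowel raising): /o/ is a mid vowel in word-final position, so it raises to [u]. /xievapkuxeveexio/ → xievapkuxeveexiu.

xievapkuxeveexiu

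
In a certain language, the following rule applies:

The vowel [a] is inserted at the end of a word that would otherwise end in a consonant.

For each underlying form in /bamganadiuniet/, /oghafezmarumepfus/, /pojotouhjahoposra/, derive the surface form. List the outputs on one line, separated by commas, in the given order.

/bamganadiuniet/: the form ends in the consonant /t/, so [a] is inserted word-finally. → [bamganadiunieta].
/oghafezmarumepfus/: the form ends in the consonant /s/, so [a] is inserted word-finally. → [oghafezmarumepfusa].
/pojotouhjahoposra/: the rule's environment is not met; surfaces unchanged as [pojotouhjahoposra].

bamganadiunieta, oghafezmarumepfusa, pojotouhjahoposra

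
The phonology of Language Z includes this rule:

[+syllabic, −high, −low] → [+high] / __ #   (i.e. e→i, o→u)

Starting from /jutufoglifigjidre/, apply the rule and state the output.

jutufoglifigjidri

/e/ is a mid vowel in word-final position, so it raises to [i].
Surface form: [jutufoglifigjidri].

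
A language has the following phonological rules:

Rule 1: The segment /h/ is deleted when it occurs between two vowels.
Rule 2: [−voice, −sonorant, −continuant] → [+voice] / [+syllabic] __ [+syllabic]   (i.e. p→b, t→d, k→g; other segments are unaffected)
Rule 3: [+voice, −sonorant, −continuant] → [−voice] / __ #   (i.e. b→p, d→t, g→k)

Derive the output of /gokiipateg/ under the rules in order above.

Rule 1 (intervocalic h-deletion): no segment meets the environment; /gokiipateg/ is unchanged.
Rule 2 (intervocalic voicing): /k/ is a voiceless stop between vowels /o/ and /i/, so it voices to [g]. /p/ is a voiceless stop between vowels /i/ and /a/, so it voices to [b]. /t/ is a voiceless stop between vowels /a/ and /e/, so it voices to [d]. /gokiipateg/ → gogiibadeg.
Rule 3 (final devoicing): /g/ is a voiced stop in word-final position, so it devoices to [k]. /gogiibadeg/ → gogiibadek.

gogiibadek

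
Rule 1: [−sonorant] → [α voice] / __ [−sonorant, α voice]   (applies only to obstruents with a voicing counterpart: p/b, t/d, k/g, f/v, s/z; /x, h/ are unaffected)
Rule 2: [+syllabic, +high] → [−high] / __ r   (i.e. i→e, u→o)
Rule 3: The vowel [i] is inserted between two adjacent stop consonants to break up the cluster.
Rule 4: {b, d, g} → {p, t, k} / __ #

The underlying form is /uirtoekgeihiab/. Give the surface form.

uertoegigeihiap

Rule 1 (regressive voicing assimilation): /k/ precedes the voiced obstruent /g/, so it voices to [g] by assimilation. /uirtoekgeihiab/ → uirtoeggeihiab.
Rule 2 (pre-rhotic lowering): /i/ is a high vowel immediately before /r/, so it lowers to [e]. /uirtoeggeihiab/ → uertoeggeihiab.
Rule 3 (stop-cluster i-epenthesis): /g/ and /g/ form a stop–stop cluster, so [i] is inserted between them. /uertoeggeihiab/ → uertoegigeihiab.
Rule 4 (final devoicing): /b/ is a voiced stop in word-final position, so it devoices to [p]. /uertoegigeihiab/ → uertoegigeihiap.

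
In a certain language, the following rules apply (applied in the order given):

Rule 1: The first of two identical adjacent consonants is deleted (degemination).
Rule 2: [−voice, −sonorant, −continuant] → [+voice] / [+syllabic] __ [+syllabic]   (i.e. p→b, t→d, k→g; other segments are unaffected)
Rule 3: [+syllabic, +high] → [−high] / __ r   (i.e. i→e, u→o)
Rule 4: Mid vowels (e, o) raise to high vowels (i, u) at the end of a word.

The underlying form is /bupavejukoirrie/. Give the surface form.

Rule 1 (degemination): /rr/ is a geminate; the first /r/ deletes. /bupavejukoirrie/ → bupavejukoirie.
Rule 2 (intervocalic voicing): /p/ is a voiceless stop between vowels /u/ and /a/, so it voices to [b]. /k/ is a voiceless stop between vowels /u/ and /o/, so it voices to [g]. /bupavejukoirie/ → bubavejugoirie.
Rule 3 (pre-rhotic lowering): /i/ is a high vowel immediately before /r/, so it lowers to [e]. /bubavejugoirie/ → bubavejugoerie.
Rule 4 (final vowel raising): /e/ is a mid vowel in word-final position, so it raises to [i]. /bubavejugoerie/ → bubavejugoerii.

bubavejugoerii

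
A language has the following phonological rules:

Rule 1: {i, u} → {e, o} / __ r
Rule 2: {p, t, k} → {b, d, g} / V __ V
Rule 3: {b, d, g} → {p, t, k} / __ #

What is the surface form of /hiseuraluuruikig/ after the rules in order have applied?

Rule 1 (pre-rhotic lowering): /u/ is a high vowel immediately before /r/, so it lowers to [o]. /u/ is a high vowel immediately before /r/, so it lowers to [o]. /hiseuraluuruikig/ → hiseoraluoruikig.
Rule 2 (intervocalic voicing): /k/ is a voiceless stop between vowels /i/ and /i/, so it voices to [g]. /hiseoraluoruikig/ → hiseoraluoruigig.
Rule 3 (final devoicing): /g/ is a voiced stop in word-final position, so it devoices to [k]. /hiseoraluoruigig/ → hiseoraluoruigik.

hiseoraluoruigik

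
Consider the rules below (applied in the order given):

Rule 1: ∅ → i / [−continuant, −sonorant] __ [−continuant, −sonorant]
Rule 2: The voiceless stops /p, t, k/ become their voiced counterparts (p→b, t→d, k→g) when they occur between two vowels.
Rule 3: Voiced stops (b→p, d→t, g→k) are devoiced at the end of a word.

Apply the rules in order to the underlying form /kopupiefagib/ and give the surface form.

kobubiefagip

Rule 1 (stop-cluster i-epenthesis): no segment meets the environment; /kopupiefagib/ is unchanged.
Rule 2 (intervocalic voicing): /p/ is a voiceless stop between vowels /o/ and /u/, so it voices to [b]. /p/ is a voiceless stop between vowels /u/ and /i/, so it voices to [b]. /kopupiefagib/ → kobubiefagib.
Rule 3 (final devoicing): /b/ is a voiced stop in word-final position, so it devoices to [p]. /kobubiefagib/ → kobubiefagip.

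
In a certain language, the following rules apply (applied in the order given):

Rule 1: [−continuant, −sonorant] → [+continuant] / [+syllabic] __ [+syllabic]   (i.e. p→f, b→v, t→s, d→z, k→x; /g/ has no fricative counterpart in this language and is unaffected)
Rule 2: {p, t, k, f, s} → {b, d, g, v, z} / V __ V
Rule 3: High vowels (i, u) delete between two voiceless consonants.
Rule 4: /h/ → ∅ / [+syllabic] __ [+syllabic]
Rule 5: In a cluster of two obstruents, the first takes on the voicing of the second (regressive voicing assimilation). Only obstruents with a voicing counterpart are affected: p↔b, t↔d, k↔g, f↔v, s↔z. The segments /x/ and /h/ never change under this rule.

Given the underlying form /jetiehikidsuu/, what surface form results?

Rule 1 (intervocalic spirantization): /t/ is a stop between vowels /e/ and /i/, so it spirantizes to the fricative [s]. /k/ is a stop between vowels /i/ and /i/, so it spirantizes to the fricative [x]. /jetiehikidsuu/ → jesiehixidsuu.
Rule 2 (intervocalic voicing): /s/ is a voiceless obstruent between vowels /e/ and /i/, so it voices to [z]. /jesiehixidsuu/ → jeziehixidsuu.
Rule 3 (high vowel syncope): /i/ is a high vowel flanked by voiceless consonants /h/ and /x/, so it deletes. /jeziehixidsuu/ → jeziehxidsuu.
Rule 4 (intervocalic h-deletion): no segment meets the environment; /jeziehxidsuu/ is unchanged.
Rule 5 (regressive voicing assimilation): /d/ precedes the voiceless obstruent /s/, so it devoices to [t] by assimilation. /jeziehxidsuu/ → jeziehxitsuu.

jeziehxitsuu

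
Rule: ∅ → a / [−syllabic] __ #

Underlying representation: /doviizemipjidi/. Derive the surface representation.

No segment of /doviizemipjidi/ meets the structural description of the rule, so the form surfaces unchanged.

doviizemipjidi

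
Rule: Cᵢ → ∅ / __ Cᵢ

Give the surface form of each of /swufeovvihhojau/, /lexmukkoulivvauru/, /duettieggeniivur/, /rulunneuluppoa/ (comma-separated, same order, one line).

/swufeovvihhojau/: /vv/ is a geminate; the first /v/ deletes. /hh/ is a geminate; the first /h/ deletes. → [swufeovihojau].
/lexmukkoulivvauru/: /kk/ is a geminate; the first /k/ deletes. /vv/ is a geminate; the first /v/ deletes. → [lexmukoulivauru].
/duettieggeniivur/: /tt/ is a geminate; the first /t/ deletes. /gg/ is a geminate; the first /g/ deletes. → [duetiegeniivur].
/rulunneuluppoa/: /nn/ is a geminate; the first /n/ deletes. /pp/ is a geminate; the first /p/ deletes. → [ruluneulupoa].

swufeovihojau, lexmukoulivauru, duetiegeniivur, ruluneulupoa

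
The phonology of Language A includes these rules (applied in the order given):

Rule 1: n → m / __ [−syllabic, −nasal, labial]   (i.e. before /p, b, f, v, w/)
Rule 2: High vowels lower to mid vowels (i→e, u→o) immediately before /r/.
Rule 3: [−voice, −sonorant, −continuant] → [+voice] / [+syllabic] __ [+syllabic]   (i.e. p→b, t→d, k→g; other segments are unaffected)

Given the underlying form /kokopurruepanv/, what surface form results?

Rule 1 (nasal place assimilation): /n/ precedes the labial consonant /v/, so it assimilates in place to [m]. /kokopurruepanv/ → kokopurruepamv.
Rule 2 (pre-rhotic lowering): /u/ is a high vowel immediately before /r/, so it lowers to [o]. /kokopurruepamv/ → kokoporruepamv.
Rule 3 (intervocalic voicing): /k/ is a voiceless stop between vowels /o/ and /o/, so it voices to [g]. /p/ is a voiceless stop between vowels /o/ and /o/, so it voices to [b]. /p/ is a voiceless stop between vowels /e/ and /a/, so it voices to [b]. /kokoporruepamv/ → kogoborruebamv.

kogoborruebamv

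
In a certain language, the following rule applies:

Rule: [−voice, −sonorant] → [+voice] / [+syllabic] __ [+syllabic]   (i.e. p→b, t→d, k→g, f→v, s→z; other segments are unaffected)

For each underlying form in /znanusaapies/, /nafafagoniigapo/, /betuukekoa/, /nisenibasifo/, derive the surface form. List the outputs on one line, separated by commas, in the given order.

/znanusaapies/: /s/ is a voiceless obstruent between vowels /u/ and /a/, so it voices to [z]. /p/ is a voiceless obstruent between vowels /a/ and /i/, so it voices to [b]. → [znanuzaabies].
/nafafagoniigapo/: /f/ is a voiceless obstruent between vowels /a/ and /a/, so it voices to [v]. /f/ is a voiceless obstruent between vowels /a/ and /a/, so it voices to [v]. /p/ is a voiceless obstruent between vowels /a/ and /o/, so it voices to [b]. → [navavagoniigabo].
/betuukekoa/: /t/ is a voiceless obstruent between vowels /e/ and /u/, so it voices to [d]. /k/ is a voiceless obstruent between vowels /u/ and /e/, so it voices to [g]. /k/ is a voiceless obstruent between vowels /e/ and /o/, so it voices to [g]. → [beduugegoa].
/nisenibasifo/: /s/ is a voiceless obstruent between vowels /i/ and /e/, so it voices to [z]. /s/ is a voiceless obstruent between vowels /a/ and /i/, so it voices to [z]. /f/ is a voiceless obstruent between vowels /i/ and /o/, so it voices to [v]. → [nizenibazivo].

znanuzaabies, navavagoniigabo, beduugegoa, nizenibazivo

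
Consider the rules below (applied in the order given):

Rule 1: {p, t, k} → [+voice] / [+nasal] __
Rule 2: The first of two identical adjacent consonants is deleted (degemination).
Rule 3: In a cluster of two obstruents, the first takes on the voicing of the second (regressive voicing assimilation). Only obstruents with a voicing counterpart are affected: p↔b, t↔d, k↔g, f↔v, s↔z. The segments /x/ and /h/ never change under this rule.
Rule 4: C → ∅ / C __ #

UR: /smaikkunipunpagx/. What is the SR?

smaikunipunbak

Rule 1 (post-nasal voicing): /p/ is a voiceless stop immediately after the nasal /n/, so it voices to [b]. /smaikkunipunpagx/ → smaikkunipunbagx.
Rule 2 (degemination): /kk/ is a geminate; the first /k/ deletes. /smaikkunipunbagx/ → smaikunipunbagx.
Rule 3 (regressive voicing assimilation): /g/ precedes the voiceless obstruent /x/, so it devoices to [k] by assimilation. /smaikunipunbagx/ → smaikunipunbakx.
Rule 4 (final cluster simplification): /x/ is the second consonant of a word-final cluster /kx/, so it deletes. /smaikunipunbakx/ → smaikunipunbak.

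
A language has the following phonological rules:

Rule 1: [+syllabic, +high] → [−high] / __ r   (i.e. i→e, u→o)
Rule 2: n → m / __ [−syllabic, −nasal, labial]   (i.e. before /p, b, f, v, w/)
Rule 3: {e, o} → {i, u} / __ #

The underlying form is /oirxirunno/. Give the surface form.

oerxerunnu

Rule 1 (pre-rhotic lowering): /i/ is a high vowel immediately before /r/, so it lowers to [e]. /i/ is a high vowel immediately before /r/, so it lowers to [e]. /oirxirunno/ → oerxerunno.
Rule 2 (nasal place assimilation): no segment meets the environment; /oerxerunno/ is unchanged.
Rule 3 (final vowel raising): /o/ is a mid vowel in word-final position, so it raises to [u]. /oerxerunno/ → oerxerunnu.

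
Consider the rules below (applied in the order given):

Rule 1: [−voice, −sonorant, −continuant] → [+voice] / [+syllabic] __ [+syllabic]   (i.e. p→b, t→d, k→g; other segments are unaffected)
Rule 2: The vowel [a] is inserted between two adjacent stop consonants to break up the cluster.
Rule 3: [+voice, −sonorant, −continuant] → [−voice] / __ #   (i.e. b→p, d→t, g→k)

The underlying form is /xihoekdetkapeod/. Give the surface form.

xihoekadetakabeot

Rule 1 (intervocalic voicing): /p/ is a voiceless stop between vowels /a/ and /e/, so it voices to [b]. /xihoekdetkapeod/ → xihoekdetkabeod.
Rule 2 (stop-cluster a-epenthesis): /k/ and /d/ form a stop–stop cluster, so [a] is inserted between them. /t/ and /k/ form a stop–stop cluster, so [a] is inserted between them. /xihoekdetkabeod/ → xihoekadetakabeod.
Rule 3 (final devoicing): /d/ is a voiced stop in word-final position, so it devoices to [t]. /xihoekadetakabeod/ → xihoekadetakabeot.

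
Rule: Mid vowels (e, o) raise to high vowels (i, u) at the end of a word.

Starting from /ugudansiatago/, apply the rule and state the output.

ugudansiatagu

/o/ is a mid vowel in word-final position, so it raises to [u].
Surface form: [ugudansiatagu].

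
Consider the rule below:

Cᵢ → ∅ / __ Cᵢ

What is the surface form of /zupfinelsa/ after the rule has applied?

zupfinelsa

No segment of /zupfinelsa/ meets the structural description of the rule, so the form surfaces unchanged.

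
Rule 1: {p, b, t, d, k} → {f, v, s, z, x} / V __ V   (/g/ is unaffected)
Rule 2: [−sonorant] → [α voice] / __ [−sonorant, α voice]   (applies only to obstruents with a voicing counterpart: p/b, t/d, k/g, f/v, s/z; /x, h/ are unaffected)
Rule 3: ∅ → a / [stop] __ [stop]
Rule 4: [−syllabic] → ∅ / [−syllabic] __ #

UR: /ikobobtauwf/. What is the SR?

Rule 1 (intervocalic spirantization): /k/ is a stop between vowels /i/ and /o/, so it spirantizes to the fricative [x]. /b/ is a stop between vowels /o/ and /o/, so it spirantizes to the fricative [v]. /ikobobtauwf/ → ixovobtauwf.
Rule 2 (regressive voicing assimilation): /b/ precedes the voiceless obstruent /t/, so it devoices to [p] by assimilation. /ixovobtauwf/ → ixovoptauwf.
Rule 3 (stop-cluster a-epenthesis): /p/ and /t/ form a stop–stop cluster, so [a] is inserted between them. /ixovoptauwf/ → ixovopatauwf.
Rule 4 (final cluster simplification): /f/ is the second consonant of a word-final cluster /wf/, so it deletes. /ixovopatauwf/ → ixovopatauw.

ixovopatauw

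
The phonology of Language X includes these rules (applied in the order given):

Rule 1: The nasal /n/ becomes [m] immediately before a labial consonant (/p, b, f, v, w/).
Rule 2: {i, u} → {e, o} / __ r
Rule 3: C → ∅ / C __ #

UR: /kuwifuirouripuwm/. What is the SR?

kuwifuerooripuw

Rule 1 (nasal place assimilation): no segment meets the environment; /kuwifuirouripuwm/ is unchanged.
Rule 2 (pre-rhotic lowering): /i/ is a high vowel immediately before /r/, so it lowers to [e]. /u/ is a high vowel immediately before /r/, so it lowers to [o]. /kuwifuirouripuwm/ → kuwifuerooripuwm.
Rule 3 (final cluster simplification): /m/ is the second consonant of a word-final cluster /wm/, so it deletes. /kuwifuerooripuwm/ → kuwifuerooripuw.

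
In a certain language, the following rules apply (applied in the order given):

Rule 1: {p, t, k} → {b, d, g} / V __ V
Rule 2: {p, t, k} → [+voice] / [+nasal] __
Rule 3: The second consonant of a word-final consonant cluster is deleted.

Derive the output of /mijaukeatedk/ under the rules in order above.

Rule 1 (intervocalic voicing): /k/ is a voiceless stop between vowels /u/ and /e/, so it voices to [g]. /t/ is a voiceless stop between vowels /a/ and /e/, so it voices to [d]. /mijaukeatedk/ → mijaugeadedk.
Rule 2 (post-nasal voicing): no segment meets the environment; /mijaugeadedk/ is unchanged.
Rule 3 (final cluster simplification): /k/ is the second consonant of a word-final cluster /dk/, so it deletes. /mijaugeadedk/ → mijaugeaded.

mijaugeaded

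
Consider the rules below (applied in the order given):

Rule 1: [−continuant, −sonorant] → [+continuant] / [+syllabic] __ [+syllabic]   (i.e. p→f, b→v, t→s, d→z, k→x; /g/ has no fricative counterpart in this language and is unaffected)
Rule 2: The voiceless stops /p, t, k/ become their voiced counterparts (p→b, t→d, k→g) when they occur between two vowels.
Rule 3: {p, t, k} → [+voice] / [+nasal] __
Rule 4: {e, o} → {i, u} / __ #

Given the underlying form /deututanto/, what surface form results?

Rule 1 (intervocalic spirantization): /t/ is a stop between vowels /u/ and /u/, so it spirantizes to the fricative [s]. /t/ is a stop between vowels /u/ and /a/, so it spirantizes to the fricative [s]. /deututanto/ → deususanto.
Rule 2 (intervocalic voicing): no segment meets the environment; /deususanto/ is unchanged.
Rule 3 (post-nasal voicing): /t/ is a voiceless stop immediately after the nasal /n/, so it voices to [d]. /deususanto/ → deususando.
Rule 4 (final vowel raising): /o/ is a mid vowel in word-final position, so it raises to [u]. /deususando/ → deususandu.

deususandu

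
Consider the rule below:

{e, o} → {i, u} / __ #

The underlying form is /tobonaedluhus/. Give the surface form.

No segment of /tobonaedluhus/ meets the structural description of the rule, so the form surfaces unchanged.

tobonaedluhus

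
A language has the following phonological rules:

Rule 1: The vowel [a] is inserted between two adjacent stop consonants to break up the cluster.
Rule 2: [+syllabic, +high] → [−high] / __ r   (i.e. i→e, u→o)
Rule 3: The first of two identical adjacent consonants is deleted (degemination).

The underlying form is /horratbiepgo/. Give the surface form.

horatabiepago

Rule 1 (stop-cluster a-epenthesis): /t/ and /b/ form a stop–stop cluster, so [a] is inserted between them. /p/ and /g/ form a stop–stop cluster, so [a] is inserted between them. /horratbiepgo/ → horratabiepago.
Rule 2 (pre-rhotic lowering): no segment meets the environment; /horratabiepago/ is unchanged.
Rule 3 (degemination): /rr/ is a geminate; the first /r/ deletes. /horratabiepago/ → horatabiepago.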